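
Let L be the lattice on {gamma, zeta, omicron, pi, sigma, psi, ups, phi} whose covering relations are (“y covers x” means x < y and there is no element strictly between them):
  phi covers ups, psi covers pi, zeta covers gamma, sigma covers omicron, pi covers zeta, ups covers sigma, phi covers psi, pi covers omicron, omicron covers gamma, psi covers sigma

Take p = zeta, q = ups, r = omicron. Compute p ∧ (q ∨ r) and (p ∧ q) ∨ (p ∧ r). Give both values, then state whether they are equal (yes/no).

gamma; gamma; yes

q ∨ r = ups, so p ∧ (q ∨ r) = zeta ∧ ups = gamma.
p ∧ q = gamma and p ∧ r = gamma, so (p ∧ q) ∨ (p ∧ r) = gamma ∨ gamma = gamma.
Equal: yes.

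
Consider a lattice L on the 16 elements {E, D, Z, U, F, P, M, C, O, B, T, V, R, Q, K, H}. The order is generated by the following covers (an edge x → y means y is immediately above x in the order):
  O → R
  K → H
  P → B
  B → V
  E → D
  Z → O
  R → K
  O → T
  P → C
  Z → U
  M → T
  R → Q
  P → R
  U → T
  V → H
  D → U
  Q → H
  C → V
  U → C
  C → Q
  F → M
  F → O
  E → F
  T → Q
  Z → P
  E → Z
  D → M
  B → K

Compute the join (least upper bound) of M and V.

H

Common upper bounds of {M, V}: H.
The least among these is H.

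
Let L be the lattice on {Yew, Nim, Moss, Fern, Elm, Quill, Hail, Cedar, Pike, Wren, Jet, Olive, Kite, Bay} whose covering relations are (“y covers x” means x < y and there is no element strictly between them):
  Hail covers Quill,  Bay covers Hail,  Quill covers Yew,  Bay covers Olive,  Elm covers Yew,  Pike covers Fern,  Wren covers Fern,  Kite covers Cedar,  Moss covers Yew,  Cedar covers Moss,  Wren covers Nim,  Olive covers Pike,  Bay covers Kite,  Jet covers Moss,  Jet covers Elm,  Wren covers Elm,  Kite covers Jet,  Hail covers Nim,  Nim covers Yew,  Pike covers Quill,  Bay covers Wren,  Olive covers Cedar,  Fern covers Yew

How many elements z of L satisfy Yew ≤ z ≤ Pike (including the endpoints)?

4

The interval [Yew, Pike] = {Fern, Pike, Quill, Yew}, which has 4 elements.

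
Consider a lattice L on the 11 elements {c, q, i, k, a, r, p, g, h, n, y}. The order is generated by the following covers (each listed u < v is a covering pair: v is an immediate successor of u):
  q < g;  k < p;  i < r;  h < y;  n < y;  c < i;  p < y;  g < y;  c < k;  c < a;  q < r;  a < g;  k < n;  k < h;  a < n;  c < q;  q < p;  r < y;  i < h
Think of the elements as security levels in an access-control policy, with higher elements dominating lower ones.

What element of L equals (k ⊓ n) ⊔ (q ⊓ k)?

k ∧ n = k
q ∧ k = c
k ∨ c = k

k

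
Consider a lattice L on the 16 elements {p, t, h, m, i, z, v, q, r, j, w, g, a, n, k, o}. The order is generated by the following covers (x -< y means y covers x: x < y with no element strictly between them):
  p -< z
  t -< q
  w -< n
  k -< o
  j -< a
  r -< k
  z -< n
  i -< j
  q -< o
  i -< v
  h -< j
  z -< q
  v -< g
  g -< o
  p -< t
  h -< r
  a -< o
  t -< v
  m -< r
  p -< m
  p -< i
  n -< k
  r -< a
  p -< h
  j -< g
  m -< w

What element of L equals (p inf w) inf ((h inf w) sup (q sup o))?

p

p ∧ w = p
h ∧ w = p
q ∨ o = o
p ∨ o = o
p ∧ o = p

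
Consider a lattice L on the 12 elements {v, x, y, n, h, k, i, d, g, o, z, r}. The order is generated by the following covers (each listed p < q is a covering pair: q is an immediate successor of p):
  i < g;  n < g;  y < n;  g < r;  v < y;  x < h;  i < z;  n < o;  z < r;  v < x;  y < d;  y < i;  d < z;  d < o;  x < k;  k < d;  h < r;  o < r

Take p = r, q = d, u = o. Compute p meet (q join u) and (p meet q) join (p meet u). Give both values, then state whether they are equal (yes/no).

o; o; yes

q join u = o, so p meet (q join u) = r meet o = o.
p meet q = d and p meet u = o, so (p meet q) join (p meet u) = d join o = o.
Equal: yes.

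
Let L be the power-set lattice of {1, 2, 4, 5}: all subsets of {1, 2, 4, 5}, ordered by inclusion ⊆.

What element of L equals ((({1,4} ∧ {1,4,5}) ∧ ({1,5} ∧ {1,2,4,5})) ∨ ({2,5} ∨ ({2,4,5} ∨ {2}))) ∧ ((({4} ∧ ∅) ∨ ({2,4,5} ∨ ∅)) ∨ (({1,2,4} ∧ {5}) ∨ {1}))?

{1,4} ∧ {1,4,5} = {1,4}
{1,5} ∧ {1,2,4,5} = {1,5}
{1,4} ∧ {1,5} = {1}
{2,4,5} ∨ {2} = {2,4,5}
{2,5} ∨ {2,4,5} = {2,4,5}
{1} ∨ {2,4,5} = {1,2,4,5}
{4} ∧ ∅ = ∅
{2,4,5} ∨ ∅ = {2,4,5}
∅ ∨ {2,4,5} = {2,4,5}
{1,2,4} ∧ {5} = ∅
∅ ∨ {1} = {1}
{2,4,5} ∨ {1} = {1,2,4,5}
{1,2,4,5} ∧ {1,2,4,5} = {1,2,4,5}

{1,2,4,5}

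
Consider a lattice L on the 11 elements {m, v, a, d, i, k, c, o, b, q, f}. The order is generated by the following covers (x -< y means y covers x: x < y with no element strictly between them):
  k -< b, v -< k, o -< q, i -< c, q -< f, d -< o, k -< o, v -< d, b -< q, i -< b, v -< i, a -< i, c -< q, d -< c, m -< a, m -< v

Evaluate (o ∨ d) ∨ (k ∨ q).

q

o ∨ d = o
k ∨ q = q
o ∨ q = q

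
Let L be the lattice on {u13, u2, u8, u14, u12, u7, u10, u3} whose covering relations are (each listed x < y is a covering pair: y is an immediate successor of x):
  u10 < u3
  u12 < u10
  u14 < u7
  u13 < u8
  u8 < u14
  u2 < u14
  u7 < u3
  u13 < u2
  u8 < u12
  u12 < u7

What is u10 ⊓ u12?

u12

Common lower bounds of {u10, u12}: u12, u13, u8.
The greatest among these is u12.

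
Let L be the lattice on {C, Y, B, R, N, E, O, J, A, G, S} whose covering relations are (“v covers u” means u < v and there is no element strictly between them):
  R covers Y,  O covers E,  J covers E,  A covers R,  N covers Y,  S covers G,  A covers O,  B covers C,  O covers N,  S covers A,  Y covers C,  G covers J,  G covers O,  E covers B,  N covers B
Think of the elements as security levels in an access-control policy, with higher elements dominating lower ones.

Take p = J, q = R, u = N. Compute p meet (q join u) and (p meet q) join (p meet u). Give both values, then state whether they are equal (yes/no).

q join u = A, so p meet (q join u) = J meet A = E.
p meet q = C and p meet u = B, so (p meet q) join (p meet u) = C join B = B.
Equal: no.

E; B; no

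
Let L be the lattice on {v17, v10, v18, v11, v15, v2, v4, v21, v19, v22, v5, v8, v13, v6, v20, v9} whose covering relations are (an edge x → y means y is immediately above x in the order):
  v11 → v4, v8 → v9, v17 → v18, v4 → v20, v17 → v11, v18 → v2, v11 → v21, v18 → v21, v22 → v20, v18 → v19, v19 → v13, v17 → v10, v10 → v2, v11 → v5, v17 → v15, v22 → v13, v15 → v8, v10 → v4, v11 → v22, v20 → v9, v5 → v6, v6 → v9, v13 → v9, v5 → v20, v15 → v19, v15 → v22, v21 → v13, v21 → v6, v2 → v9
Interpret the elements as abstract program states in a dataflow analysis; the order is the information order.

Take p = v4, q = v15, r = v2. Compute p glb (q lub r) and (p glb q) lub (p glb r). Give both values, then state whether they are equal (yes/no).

v4; v10; no

q lub r = v9, so p glb (q lub r) = v4 glb v9 = v4.
p glb q = v17 and p glb r = v10, so (p glb q) lub (p glb r) = v17 lub v10 = v10.
Equal: no.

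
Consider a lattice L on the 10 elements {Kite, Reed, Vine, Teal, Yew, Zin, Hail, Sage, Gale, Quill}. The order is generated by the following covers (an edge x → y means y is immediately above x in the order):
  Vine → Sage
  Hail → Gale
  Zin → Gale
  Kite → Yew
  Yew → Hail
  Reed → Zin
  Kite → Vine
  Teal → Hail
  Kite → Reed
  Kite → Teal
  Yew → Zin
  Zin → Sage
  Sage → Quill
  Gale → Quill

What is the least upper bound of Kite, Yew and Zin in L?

Zin

Common upper bounds of {Kite, Yew, Zin}: Gale, Quill, Sage, Zin.
The least among these is Zin.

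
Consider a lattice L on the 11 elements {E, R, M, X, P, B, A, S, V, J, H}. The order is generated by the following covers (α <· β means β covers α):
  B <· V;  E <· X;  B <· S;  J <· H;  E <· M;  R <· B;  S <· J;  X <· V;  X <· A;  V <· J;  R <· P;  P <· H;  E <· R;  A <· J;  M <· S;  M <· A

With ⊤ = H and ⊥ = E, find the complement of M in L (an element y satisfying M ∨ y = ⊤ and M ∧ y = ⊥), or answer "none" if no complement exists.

P

Need y with M ∨ y = H and M ∧ y = E.
Checking each element gives: P.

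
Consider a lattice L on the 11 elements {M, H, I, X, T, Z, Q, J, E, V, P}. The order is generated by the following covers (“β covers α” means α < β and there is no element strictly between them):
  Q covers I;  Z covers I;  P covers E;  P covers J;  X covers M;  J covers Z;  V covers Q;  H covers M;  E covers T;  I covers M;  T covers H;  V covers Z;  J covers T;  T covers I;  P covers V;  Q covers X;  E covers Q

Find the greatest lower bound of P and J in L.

J

Common lower bounds of {P, J}: H, I, J, M, T, Z.
The greatest among these is J.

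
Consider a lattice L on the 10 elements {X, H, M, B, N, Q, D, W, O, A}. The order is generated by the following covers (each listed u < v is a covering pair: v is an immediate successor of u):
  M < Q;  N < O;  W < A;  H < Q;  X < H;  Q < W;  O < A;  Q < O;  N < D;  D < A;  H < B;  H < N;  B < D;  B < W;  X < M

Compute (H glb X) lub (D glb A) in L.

D

H ∧ X = X
D ∧ A = D
X ∨ D = D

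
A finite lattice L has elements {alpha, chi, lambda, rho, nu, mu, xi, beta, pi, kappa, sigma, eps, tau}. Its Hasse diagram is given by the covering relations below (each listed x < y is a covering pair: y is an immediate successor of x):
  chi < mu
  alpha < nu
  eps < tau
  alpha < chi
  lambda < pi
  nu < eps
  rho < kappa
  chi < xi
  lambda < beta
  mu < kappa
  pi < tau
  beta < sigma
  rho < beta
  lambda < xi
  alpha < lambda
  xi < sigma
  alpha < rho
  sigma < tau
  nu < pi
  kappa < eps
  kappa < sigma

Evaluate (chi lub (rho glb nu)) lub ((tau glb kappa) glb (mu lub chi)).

mu

rho ∧ nu = alpha
chi ∨ alpha = chi
tau ∧ kappa = kappa
mu ∨ chi = mu
kappa ∧ mu = mu
chi ∨ mu = mu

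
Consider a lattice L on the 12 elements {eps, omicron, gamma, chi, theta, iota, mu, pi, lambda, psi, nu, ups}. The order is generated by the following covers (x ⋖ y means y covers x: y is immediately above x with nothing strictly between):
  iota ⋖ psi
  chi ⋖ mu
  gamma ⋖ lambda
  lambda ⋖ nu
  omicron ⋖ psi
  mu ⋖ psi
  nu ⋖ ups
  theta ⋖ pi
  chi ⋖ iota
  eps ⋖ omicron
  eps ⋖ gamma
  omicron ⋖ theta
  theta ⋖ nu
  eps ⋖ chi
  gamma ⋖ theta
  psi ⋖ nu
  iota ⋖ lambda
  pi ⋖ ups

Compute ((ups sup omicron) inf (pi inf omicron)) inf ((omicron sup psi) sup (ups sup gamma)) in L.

ups ∨ omicron = ups
pi ∧ omicron = omicron
ups ∧ omicron = omicron
omicron ∨ psi = psi
ups ∨ gamma = ups
psi ∨ ups = ups
omicron ∧ ups = omicron

omicron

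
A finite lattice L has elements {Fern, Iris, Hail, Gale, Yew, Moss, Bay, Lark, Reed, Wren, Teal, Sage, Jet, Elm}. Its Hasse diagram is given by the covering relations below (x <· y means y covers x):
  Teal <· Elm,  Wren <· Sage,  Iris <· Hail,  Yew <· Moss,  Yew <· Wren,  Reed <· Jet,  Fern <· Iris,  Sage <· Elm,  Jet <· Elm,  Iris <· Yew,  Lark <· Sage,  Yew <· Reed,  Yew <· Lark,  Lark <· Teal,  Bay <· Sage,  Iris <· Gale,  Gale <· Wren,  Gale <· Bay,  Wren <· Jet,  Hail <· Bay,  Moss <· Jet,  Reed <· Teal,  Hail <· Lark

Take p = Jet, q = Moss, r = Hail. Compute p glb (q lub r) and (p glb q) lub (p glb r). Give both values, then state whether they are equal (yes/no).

Jet; Moss; no

q lub r = Elm, so p glb (q lub r) = Jet glb Elm = Jet.
p glb q = Moss and p glb r = Iris, so (p glb q) lub (p glb r) = Moss lub Iris = Moss.
Equal: no.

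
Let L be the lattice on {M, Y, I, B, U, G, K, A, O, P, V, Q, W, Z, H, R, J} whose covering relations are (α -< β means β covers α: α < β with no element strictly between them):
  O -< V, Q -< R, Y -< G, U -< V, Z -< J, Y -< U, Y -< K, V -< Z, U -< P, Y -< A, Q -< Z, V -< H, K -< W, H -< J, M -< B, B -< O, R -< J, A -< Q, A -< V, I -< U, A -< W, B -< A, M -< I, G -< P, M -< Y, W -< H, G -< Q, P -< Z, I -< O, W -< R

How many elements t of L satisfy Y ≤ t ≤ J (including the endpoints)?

13

The interval [Y, J] = {A, G, H, J, K, P, Q, R, U, V, W, Y, Z}, which has 13 elements.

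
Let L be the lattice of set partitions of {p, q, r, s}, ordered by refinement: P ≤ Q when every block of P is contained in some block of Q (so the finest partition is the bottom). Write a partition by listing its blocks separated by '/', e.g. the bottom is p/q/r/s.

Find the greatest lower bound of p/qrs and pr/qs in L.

p/qs/r

The meet (common refinement) of p/qrs and pr/qs intersects blocks pairwise, giving p/qs/r.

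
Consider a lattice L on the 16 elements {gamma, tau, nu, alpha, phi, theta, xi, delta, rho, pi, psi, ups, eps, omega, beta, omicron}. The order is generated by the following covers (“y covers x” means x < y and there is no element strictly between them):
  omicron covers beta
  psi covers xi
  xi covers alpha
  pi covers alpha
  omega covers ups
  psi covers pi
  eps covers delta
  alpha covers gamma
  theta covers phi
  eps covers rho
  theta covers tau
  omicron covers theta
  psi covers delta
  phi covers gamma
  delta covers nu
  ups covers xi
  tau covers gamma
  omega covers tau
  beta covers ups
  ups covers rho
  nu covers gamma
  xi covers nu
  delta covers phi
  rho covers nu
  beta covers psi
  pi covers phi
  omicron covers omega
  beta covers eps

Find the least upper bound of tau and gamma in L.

Common upper bounds of {tau, gamma}: omega, omicron, tau, theta.
The least among these is tau.

tau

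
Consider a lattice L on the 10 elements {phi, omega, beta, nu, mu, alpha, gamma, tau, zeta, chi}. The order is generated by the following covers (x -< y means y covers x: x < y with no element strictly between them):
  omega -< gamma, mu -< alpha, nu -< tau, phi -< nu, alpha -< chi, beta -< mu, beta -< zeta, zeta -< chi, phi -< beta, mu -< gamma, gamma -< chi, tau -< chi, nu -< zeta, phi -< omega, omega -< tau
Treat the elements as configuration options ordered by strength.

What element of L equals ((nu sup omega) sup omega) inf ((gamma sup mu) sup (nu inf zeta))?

nu ∨ omega = tau
tau ∨ omega = tau
gamma ∨ mu = gamma
nu ∧ zeta = nu
gamma ∨ nu = chi
tau ∧ chi = tau

tau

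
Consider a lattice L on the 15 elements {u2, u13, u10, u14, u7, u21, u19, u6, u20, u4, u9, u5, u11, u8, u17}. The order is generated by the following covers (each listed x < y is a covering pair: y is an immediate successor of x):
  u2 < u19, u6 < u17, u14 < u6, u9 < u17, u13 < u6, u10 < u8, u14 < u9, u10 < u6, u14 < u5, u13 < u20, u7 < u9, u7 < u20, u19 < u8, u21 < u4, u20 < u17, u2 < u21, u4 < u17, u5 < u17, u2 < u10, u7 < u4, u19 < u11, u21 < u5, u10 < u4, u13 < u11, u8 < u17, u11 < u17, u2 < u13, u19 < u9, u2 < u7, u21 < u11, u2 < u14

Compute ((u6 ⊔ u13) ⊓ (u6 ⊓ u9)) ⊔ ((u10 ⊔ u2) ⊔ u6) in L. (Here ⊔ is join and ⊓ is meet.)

u6

u6 ∨ u13 = u6
u6 ∧ u9 = u14
u6 ∧ u14 = u14
u10 ∨ u2 = u10
u10 ∨ u6 = u6
u14 ∨ u6 = u6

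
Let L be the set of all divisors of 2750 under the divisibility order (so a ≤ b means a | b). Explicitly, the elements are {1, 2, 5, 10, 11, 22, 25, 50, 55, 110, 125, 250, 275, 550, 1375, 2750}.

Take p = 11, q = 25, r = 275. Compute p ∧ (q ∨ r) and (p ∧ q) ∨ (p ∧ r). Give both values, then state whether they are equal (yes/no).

11; 11; yes

q ∨ r = 275, so p ∧ (q ∨ r) = 11 ∧ 275 = 11.
p ∧ q = 1 and p ∧ r = 11, so (p ∧ q) ∨ (p ∧ r) = 1 ∨ 11 = 11.
Equal: yes.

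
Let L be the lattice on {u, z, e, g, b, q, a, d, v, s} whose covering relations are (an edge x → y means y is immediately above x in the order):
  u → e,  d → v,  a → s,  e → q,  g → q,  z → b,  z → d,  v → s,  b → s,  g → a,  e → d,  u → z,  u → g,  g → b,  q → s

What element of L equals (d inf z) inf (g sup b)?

z

d ∧ z = z
g ∨ b = b
z ∧ b = z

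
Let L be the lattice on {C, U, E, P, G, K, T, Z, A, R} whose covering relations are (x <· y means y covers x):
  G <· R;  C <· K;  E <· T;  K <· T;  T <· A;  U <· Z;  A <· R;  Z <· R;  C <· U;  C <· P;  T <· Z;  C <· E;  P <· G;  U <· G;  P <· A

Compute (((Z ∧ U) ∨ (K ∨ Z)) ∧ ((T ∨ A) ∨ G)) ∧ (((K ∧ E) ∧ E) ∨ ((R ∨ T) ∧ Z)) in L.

Z

Z ∧ U = U
K ∨ Z = Z
U ∨ Z = Z
T ∨ A = A
A ∨ G = R
Z ∧ R = Z
K ∧ E = C
C ∧ E = C
R ∨ T = R
R ∧ Z = Z
C ∨ Z = Z
Z ∧ Z = Z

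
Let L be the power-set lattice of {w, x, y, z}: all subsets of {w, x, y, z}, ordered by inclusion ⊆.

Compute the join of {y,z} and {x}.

{x,y,z}

Common upper bounds of {{y,z}, {x}}: {w,x,y,z}, {x,y,z}.
The least among these is {x,y,z}.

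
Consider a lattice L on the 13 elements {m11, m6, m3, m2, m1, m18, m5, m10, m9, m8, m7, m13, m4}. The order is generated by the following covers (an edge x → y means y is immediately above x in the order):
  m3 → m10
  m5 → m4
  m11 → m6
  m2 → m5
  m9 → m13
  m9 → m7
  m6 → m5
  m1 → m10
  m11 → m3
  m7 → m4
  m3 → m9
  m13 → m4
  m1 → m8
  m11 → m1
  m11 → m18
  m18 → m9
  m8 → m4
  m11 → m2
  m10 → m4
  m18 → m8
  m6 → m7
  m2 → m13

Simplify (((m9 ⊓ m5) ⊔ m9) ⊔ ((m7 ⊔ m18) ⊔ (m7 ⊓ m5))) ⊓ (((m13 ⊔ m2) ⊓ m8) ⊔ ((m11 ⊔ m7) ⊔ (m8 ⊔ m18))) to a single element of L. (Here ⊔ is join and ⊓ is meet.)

m9 ∧ m5 = m11
m11 ∨ m9 = m9
m7 ∨ m18 = m7
m7 ∧ m5 = m6
m7 ∨ m6 = m7
m9 ∨ m7 = m7
m13 ∨ m2 = m13
m13 ∧ m8 = m18
m11 ∨ m7 = m7
m8 ∨ m18 = m8
m7 ∨ m8 = m4
m18 ∨ m4 = m4
m7 ∧ m4 = m7

m7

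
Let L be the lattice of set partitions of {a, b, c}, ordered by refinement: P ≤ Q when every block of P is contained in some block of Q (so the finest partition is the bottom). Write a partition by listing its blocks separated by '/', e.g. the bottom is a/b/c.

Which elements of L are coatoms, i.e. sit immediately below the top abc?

a/bc, ab/c, ac/b

The coatoms are exactly the elements covered by abc: a/bc, ab/c, ac/b.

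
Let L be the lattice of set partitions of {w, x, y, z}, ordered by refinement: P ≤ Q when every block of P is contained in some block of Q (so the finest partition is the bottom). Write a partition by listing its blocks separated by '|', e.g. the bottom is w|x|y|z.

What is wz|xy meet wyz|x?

wz|x|y

Common lower bounds of {wz|xy, wyz|x}: wz|x|y, w|x|y|z.
The greatest among these is wz|x|y.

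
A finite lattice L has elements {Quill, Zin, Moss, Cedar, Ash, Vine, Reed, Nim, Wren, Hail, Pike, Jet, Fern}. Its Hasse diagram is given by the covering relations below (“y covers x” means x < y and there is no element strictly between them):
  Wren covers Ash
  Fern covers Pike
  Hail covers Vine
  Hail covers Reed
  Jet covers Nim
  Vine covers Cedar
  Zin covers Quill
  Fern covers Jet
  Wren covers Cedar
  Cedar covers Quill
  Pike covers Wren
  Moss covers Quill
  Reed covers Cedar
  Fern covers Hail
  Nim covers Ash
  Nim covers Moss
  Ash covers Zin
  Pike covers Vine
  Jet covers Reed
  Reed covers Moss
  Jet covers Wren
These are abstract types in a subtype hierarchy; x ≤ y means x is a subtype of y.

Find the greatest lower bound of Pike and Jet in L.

Common lower bounds of {Pike, Jet}: Ash, Cedar, Quill, Wren, Zin.
The greatest among these is Wren.

Wren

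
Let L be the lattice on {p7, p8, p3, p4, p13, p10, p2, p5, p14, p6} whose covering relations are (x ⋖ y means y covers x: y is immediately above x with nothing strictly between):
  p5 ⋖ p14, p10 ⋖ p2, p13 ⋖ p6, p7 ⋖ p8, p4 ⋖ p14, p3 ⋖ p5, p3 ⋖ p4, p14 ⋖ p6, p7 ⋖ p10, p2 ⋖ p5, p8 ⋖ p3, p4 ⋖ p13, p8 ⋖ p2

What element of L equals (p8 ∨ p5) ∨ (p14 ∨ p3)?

p8 ∨ p5 = p5
p14 ∨ p3 = p14
p5 ∨ p14 = p14

p14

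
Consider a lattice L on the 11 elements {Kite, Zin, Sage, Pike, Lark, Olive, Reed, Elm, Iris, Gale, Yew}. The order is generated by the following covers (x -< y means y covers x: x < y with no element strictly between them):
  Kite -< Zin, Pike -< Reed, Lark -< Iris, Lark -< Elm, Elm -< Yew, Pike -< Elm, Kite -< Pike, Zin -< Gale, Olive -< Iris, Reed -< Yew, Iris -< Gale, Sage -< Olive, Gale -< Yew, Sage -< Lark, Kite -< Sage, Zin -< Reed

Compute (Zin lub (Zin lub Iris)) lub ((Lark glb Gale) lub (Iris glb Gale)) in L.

Zin ∨ Iris = Gale
Zin ∨ Gale = Gale
Lark ∧ Gale = Lark
Iris ∧ Gale = Iris
Lark ∨ Iris = Iris
Gale ∨ Iris = Gale

Gale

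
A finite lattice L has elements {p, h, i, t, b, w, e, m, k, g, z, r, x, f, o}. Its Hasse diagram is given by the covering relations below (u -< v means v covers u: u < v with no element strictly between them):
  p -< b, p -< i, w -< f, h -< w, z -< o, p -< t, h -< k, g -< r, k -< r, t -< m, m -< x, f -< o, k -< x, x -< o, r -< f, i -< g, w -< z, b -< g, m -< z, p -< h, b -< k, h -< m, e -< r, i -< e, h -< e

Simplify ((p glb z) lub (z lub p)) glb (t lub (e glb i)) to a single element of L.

z

p ∧ z = p
z ∨ p = z
p ∨ z = z
e ∧ i = i
t ∨ i = o
z ∧ o = z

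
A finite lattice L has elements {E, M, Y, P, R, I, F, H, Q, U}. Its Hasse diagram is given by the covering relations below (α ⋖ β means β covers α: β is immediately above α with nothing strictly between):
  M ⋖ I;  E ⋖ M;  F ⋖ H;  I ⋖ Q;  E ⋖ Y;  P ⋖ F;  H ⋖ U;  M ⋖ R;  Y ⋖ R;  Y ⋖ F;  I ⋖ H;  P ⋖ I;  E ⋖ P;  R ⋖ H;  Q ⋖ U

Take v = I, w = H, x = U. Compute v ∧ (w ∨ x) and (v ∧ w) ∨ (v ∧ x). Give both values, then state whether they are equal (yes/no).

w ∨ x = U, so v ∧ (w ∨ x) = I ∧ U = I.
v ∧ w = I and v ∧ x = I, so (v ∧ w) ∨ (v ∧ x) = I ∨ I = I.
Equal: yes.

I; I; yes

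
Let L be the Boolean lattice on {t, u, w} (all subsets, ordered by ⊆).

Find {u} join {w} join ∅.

{u,w}

Common upper bounds of {{u}, {w}, ∅}: {t,u,w}, {u,w}.
The least among these is {u,w}.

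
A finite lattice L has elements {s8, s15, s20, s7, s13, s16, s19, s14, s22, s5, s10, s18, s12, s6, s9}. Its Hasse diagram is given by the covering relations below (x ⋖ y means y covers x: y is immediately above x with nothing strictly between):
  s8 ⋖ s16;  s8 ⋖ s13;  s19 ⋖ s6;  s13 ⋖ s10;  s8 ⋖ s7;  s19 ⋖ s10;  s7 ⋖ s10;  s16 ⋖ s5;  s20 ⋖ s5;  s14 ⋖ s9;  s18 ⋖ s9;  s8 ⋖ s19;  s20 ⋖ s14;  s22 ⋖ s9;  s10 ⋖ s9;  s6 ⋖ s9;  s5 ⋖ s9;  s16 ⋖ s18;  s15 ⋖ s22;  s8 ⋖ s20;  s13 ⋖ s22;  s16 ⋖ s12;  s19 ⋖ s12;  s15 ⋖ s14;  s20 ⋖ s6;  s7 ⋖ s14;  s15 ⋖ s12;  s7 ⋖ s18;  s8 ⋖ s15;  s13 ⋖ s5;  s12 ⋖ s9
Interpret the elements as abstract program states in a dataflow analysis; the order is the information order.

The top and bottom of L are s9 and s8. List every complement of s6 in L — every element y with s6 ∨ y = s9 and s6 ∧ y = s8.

s13, s15, s16, s18, s22, s7

Need y with s6 ∨ y = s9 and s6 ∧ y = s8.
Checking each element gives: s13, s15, s16, s18, s22, s7.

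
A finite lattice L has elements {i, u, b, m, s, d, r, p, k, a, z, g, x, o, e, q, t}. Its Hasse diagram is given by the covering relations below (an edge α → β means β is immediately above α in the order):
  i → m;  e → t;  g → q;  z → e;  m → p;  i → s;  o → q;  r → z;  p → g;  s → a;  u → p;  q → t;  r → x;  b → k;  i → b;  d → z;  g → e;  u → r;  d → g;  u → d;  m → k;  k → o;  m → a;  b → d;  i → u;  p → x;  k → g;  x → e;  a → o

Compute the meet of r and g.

Common lower bounds of {r, g}: i, u.
The greatest among these is u.

u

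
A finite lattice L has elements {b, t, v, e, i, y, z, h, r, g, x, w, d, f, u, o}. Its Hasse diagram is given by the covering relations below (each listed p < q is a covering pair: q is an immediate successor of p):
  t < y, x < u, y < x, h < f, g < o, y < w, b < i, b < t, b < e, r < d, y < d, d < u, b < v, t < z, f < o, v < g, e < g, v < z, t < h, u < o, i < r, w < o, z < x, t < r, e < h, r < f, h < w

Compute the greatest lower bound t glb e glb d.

Common lower bounds of {t, e, d}: b.
The greatest among these is b.

b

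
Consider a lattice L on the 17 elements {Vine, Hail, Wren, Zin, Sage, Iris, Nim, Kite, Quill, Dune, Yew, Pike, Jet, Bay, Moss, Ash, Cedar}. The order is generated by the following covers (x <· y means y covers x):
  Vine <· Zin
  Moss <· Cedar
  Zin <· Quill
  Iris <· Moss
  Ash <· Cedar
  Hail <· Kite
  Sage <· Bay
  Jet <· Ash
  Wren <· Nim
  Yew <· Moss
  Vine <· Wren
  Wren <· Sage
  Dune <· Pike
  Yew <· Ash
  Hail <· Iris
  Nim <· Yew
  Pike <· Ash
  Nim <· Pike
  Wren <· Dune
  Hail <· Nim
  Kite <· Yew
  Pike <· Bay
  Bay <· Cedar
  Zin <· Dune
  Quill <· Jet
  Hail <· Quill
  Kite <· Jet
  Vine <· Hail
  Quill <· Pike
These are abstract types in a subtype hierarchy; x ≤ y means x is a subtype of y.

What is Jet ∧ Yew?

Common lower bounds of {Jet, Yew}: Hail, Kite, Vine.
The greatest among these is Kite.

Kite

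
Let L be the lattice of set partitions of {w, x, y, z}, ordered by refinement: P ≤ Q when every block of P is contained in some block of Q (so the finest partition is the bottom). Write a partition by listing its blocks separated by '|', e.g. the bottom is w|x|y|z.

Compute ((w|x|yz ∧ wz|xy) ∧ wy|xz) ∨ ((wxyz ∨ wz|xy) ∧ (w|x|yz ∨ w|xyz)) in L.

w|x|yz ∧ wz|xy = w|x|y|z
w|x|y|z ∧ wy|xz = w|x|y|z
wxyz ∨ wz|xy = wxyz
w|x|yz ∨ w|xyz = w|xyz
wxyz ∧ w|xyz = w|xyz
w|x|y|z ∨ w|xyz = w|xyz

w|xyz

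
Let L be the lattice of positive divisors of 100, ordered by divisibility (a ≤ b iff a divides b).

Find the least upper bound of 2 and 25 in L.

In the divisibility order, the join is the least common multiple: lcm(2, 25) = 50.

50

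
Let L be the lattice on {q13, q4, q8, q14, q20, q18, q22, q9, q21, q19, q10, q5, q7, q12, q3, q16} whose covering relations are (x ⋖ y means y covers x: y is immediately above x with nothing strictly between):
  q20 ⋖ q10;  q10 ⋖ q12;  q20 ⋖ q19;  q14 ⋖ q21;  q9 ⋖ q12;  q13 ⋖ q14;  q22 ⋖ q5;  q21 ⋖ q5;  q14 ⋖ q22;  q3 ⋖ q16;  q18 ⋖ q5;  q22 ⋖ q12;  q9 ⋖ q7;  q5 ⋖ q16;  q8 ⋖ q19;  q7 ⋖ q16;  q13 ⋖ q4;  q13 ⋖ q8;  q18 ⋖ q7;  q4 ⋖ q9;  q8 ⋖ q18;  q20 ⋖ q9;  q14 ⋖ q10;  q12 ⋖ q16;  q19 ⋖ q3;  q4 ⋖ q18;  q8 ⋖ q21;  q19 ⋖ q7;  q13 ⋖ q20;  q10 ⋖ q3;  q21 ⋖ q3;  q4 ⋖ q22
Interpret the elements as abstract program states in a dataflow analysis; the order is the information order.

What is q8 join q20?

q19

Common upper bounds of {q8, q20}: q16, q19, q3, q7.
The least among these is q19.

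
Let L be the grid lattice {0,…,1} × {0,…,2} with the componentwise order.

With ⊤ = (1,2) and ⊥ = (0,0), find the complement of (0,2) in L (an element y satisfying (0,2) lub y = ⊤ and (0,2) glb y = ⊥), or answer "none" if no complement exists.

(1,0)

Need y with (0,2) ∨ y = (1,2) and (0,2) ∧ y = (0,0).
Checking each element gives: (1,0).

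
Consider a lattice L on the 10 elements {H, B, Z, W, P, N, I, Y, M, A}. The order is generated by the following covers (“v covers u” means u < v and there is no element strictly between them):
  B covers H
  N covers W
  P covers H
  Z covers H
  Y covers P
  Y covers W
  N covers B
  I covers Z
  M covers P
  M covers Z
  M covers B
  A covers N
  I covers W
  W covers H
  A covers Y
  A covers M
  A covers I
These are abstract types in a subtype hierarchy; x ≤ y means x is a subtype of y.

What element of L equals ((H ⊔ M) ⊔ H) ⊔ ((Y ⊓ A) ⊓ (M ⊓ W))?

H ∨ M = M
M ∨ H = M
Y ∧ A = Y
M ∧ W = H
Y ∧ H = H
M ∨ H = M

M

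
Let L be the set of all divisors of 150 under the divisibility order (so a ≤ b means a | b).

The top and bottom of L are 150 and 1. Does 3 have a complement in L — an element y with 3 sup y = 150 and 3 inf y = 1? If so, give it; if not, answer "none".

Need y with 3 ∨ y = 150 and 3 ∧ y = 1.
Checking each element gives: 50.

50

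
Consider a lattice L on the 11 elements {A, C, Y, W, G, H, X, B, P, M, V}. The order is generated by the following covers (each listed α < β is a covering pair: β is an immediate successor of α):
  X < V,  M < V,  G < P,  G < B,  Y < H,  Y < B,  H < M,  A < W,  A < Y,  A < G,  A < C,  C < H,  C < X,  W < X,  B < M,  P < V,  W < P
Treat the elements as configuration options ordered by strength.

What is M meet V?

M

Common lower bounds of {M, V}: A, B, C, G, H, M, Y.
The greatest among these is M.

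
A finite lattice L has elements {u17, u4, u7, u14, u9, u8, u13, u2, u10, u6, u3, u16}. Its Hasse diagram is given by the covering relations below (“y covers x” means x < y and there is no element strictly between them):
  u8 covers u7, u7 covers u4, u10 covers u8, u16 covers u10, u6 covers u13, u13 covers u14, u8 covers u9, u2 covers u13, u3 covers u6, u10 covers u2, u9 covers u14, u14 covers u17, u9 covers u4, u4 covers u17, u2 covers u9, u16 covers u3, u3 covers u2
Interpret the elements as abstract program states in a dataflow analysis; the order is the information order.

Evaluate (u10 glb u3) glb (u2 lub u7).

u2

u10 ∧ u3 = u2
u2 ∨ u7 = u10
u2 ∧ u10 = u2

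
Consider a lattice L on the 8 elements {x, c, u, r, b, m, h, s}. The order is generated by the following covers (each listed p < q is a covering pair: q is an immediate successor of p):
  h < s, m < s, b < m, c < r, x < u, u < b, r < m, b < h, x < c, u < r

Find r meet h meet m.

u

Common lower bounds of {r, h, m}: u, x.
The greatest among these is u.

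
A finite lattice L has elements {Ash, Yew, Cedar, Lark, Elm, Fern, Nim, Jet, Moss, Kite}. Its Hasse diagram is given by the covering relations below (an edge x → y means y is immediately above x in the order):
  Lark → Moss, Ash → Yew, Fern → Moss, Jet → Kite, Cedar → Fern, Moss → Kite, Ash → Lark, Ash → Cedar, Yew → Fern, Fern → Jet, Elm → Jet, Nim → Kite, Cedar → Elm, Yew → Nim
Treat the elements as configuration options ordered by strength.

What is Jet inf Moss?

Fern

Common lower bounds of {Jet, Moss}: Ash, Cedar, Fern, Yew.
The greatest among these is Fern.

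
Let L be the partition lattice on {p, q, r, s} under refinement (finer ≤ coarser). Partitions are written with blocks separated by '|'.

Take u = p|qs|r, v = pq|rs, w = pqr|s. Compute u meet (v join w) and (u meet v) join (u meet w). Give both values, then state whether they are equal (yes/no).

p|qs|r; p|q|r|s; no

v join w = pqrs, so u meet (v join w) = p|qs|r meet pqrs = p|qs|r.
u meet v = p|q|r|s and u meet w = p|q|r|s, so (u meet v) join (u meet w) = p|q|r|s join p|q|r|s = p|q|r|s.
Equal: no.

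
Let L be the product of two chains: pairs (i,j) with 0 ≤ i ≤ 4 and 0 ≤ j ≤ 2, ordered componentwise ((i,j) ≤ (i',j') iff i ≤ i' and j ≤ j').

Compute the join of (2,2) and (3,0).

In a product of chains, the join is componentwise max, giving (3,2).

(3,2)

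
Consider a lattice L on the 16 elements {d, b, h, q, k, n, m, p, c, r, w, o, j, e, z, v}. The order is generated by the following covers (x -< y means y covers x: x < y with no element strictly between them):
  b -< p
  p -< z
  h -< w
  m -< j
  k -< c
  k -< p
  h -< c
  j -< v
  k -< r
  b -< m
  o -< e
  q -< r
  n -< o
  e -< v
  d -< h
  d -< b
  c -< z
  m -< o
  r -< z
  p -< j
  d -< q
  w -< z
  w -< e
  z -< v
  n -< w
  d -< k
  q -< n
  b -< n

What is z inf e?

w

Common lower bounds of {z, e}: b, d, h, n, q, w.
The greatest among these is w.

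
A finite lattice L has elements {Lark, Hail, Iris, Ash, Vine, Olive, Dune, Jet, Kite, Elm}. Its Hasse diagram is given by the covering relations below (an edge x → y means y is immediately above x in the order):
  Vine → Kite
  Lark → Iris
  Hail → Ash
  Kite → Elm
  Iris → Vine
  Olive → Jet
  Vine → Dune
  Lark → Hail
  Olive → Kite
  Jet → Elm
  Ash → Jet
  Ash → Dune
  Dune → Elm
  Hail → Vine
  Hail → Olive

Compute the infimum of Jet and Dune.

Common lower bounds of {Jet, Dune}: Ash, Hail, Lark.
The greatest among these is Ash.

Ash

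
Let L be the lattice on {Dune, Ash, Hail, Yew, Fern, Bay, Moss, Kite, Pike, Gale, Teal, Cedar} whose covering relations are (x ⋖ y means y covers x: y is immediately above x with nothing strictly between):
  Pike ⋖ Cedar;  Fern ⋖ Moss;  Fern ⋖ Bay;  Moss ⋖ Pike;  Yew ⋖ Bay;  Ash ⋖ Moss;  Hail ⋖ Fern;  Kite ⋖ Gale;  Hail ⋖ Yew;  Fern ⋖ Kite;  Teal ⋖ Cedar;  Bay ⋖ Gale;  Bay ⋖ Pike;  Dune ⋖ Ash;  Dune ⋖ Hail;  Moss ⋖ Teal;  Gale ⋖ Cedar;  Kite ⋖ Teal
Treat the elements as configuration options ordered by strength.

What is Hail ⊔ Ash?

Common upper bounds of {Hail, Ash}: Cedar, Moss, Pike, Teal.
The least among these is Moss.

Moss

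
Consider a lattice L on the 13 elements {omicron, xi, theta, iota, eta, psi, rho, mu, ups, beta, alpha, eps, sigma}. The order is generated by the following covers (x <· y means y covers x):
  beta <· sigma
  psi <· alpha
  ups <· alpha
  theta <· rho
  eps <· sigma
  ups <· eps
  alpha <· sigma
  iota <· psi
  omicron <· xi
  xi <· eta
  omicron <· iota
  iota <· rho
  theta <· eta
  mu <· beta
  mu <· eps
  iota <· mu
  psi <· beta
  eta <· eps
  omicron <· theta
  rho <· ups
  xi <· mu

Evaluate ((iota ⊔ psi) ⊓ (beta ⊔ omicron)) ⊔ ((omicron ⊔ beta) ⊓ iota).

iota ∨ psi = psi
beta ∨ omicron = beta
psi ∧ beta = psi
omicron ∨ beta = beta
beta ∧ iota = iota
psi ∨ iota = psi

psi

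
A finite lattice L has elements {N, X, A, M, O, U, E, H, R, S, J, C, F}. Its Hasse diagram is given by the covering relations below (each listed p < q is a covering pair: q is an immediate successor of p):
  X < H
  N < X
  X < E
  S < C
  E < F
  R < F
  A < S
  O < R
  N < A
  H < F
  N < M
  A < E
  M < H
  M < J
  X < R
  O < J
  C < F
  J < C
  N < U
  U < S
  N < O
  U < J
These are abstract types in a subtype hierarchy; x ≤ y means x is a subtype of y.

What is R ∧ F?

R

Common lower bounds of {R, F}: N, O, R, X.
The greatest among these is R.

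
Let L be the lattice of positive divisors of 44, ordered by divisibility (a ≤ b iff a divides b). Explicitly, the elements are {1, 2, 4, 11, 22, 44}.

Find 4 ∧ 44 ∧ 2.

2

In the divisibility order, the meet is the greatest common divisor: gcd(4, 44, 2) = 2.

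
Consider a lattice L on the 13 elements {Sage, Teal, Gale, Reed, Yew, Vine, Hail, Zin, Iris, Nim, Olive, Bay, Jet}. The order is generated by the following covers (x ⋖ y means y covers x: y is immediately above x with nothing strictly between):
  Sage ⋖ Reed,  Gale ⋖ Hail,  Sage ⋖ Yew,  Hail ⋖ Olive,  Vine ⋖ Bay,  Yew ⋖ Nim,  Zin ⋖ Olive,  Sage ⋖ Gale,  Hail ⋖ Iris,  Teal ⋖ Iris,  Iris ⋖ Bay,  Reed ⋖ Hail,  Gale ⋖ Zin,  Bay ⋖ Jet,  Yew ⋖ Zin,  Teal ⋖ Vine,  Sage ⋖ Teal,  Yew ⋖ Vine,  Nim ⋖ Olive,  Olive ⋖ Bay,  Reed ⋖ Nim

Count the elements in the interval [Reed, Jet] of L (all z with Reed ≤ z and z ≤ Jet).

7

The interval [Reed, Jet] = {Bay, Hail, Iris, Jet, Nim, Olive, Reed}, which has 7 elements.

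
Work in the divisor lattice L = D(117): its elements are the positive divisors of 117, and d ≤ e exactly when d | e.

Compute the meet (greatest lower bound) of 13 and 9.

In the divisibility order, the meet is the greatest common divisor: gcd(13, 9) = 1.

1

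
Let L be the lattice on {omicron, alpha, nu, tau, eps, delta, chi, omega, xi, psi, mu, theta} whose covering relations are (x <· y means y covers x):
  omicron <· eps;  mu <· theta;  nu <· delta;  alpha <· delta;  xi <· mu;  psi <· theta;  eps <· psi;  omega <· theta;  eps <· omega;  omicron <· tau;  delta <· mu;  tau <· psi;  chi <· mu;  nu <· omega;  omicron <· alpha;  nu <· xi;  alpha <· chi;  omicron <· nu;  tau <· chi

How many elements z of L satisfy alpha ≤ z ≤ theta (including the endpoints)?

The interval [alpha, theta] = {alpha, chi, delta, mu, theta}, which has 5 elements.

5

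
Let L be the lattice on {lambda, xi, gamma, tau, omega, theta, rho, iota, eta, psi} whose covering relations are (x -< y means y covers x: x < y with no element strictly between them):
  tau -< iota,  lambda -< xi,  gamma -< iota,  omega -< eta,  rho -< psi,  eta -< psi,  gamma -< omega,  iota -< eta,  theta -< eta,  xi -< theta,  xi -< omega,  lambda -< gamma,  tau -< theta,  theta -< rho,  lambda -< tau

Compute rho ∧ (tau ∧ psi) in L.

tau

tau ∧ psi = tau
rho ∧ tau = tau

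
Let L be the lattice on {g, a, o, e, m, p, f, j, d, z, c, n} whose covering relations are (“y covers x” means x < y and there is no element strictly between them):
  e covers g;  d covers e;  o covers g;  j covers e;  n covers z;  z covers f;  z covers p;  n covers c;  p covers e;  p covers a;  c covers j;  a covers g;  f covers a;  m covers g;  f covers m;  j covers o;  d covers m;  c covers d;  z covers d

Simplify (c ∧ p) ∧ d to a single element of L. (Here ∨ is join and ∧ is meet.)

e

c ∧ p = e
e ∧ d = e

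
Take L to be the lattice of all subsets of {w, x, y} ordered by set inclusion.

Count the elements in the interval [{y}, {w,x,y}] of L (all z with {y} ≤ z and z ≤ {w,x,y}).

4

The interval [{y}, {w,x,y}] = {{w,x,y}, {w,y}, {x,y}, {y}}, which has 4 elements.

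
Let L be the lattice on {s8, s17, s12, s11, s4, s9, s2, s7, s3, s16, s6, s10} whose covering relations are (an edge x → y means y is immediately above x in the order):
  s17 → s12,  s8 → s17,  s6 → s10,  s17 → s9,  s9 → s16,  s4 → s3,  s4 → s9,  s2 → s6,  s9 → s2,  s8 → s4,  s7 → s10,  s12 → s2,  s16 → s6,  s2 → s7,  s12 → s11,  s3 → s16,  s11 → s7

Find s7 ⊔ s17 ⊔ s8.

s7

Common upper bounds of {s7, s17, s8}: s10, s7.
The least among these is s7.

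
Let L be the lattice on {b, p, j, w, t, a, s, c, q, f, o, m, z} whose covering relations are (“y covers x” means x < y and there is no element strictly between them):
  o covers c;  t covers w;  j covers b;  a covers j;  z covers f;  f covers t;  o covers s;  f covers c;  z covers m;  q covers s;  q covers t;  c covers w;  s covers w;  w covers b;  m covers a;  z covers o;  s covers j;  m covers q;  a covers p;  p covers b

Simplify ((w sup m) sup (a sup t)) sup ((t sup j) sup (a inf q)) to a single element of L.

m

w ∨ m = m
a ∨ t = m
m ∨ m = m
t ∨ j = q
a ∧ q = j
q ∨ j = q
m ∨ q = m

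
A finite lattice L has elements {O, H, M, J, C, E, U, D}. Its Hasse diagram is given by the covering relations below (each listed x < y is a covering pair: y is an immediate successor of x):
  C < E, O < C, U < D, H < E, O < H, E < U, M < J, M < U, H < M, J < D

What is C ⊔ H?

E

Common upper bounds of {C, H}: D, E, U.
The least among these is E.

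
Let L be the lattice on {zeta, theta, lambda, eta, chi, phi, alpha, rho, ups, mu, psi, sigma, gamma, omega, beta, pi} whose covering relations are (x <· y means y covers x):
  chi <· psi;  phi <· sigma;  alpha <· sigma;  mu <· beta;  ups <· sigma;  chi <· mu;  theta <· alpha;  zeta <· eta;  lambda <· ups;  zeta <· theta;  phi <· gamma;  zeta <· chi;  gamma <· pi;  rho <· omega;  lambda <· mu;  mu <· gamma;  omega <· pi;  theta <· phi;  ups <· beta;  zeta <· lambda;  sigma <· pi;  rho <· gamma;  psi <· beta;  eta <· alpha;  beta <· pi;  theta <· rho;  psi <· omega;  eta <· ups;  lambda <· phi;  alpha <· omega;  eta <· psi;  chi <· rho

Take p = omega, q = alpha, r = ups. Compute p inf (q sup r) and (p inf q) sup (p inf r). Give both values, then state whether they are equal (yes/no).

alpha; alpha; yes

q sup r = sigma, so p inf (q sup r) = omega inf sigma = alpha.
p inf q = alpha and p inf r = eta, so (p inf q) sup (p inf r) = alpha sup eta = alpha.
Equal: yes.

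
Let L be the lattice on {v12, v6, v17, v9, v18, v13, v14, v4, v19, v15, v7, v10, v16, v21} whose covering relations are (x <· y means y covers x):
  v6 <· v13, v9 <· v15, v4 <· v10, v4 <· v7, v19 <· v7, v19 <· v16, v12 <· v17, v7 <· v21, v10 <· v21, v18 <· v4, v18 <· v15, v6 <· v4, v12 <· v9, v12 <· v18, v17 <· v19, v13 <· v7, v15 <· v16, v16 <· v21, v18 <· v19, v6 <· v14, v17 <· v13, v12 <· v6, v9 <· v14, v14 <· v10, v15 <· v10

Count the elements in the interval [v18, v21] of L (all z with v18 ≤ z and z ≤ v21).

The interval [v18, v21] = {v10, v15, v16, v18, v19, v21, v4, v7}, which has 8 elements.

8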